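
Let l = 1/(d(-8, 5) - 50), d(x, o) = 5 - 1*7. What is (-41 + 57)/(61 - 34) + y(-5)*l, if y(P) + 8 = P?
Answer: 91/108 ≈ 0.84259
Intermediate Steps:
d(x, o) = -2 (d(x, o) = 5 - 7 = -2)
y(P) = -8 + P
l = -1/52 (l = 1/(-2 - 50) = 1/(-52) = -1/52 ≈ -0.019231)
(-41 + 57)/(61 - 34) + y(-5)*l = (-41 + 57)/(61 - 34) + (-8 - 5)*(-1/52) = 16/27 - 13*(-1/52) = 16*(1/27) + ¼ = 16/27 + ¼ = 91/108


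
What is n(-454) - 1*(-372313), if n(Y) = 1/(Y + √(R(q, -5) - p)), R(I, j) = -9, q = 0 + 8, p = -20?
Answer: 76735570411/206105 - √11/206105 ≈ 3.7231e+5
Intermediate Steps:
q = 8
n(Y) = 1/(Y + √11) (n(Y) = 1/(Y + √(-9 - 1*(-20))) = 1/(Y + √(-9 + 20)) = 1/(Y + √11))
n(-454) - 1*(-372313) = 1/(-454 + √11) - 1*(-372313) = 1/(-454 + √11) + 372313 = 372313 + 1/(-454 + √11)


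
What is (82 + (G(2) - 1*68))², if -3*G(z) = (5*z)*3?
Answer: 16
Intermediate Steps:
G(z) = -5*z (G(z) = -5*z*3/3 = -5*z)
(82 + (G(2) - 1*68))² = (82 + (-5*2 - 1*68))² = (82 + (-10 - 68))² = (82 - 78)² = 4² = 16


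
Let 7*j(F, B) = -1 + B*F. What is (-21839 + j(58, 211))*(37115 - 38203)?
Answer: 153011968/7 ≈ 2.1859e+7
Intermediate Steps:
j(F, B) = -1/7 + B*F/7 (j(F, B) = (-1 + B*F)/7 = -1/7 + B*F/7)
(-21839 + j(58, 211))*(37115 - 38203) = (-21839 + (-1/7 + (1/7)*211*58))*(37115 - 38203) = (-21839 + (-1/7 + 12238/7))*(-1088) = (-21839 + 12237/7)*(-1088) = -140636/7*(-1088) = 153011968/7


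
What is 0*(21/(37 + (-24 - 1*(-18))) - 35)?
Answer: 0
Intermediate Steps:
0*(21/(37 + (-24 - 1*(-18))) - 35) = 0*(21/(37 + (-24 + 18)) - 35) = 0*(21/(37 - 6) - 35) = 0*(21/31 - 35) = 0*(-1064/31) = 0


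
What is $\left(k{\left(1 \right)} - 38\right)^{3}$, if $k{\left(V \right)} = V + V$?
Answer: $-46656$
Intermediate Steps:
$k{\left(V \right)} = 2 V$
$\left(k{\left(1 \right)} - 38\right)^{3} = \left(2 \cdot 1 - 38\right)^{3} = \left(2 - 38\right)^{3} = \left(-36\right)^{3} = -46656$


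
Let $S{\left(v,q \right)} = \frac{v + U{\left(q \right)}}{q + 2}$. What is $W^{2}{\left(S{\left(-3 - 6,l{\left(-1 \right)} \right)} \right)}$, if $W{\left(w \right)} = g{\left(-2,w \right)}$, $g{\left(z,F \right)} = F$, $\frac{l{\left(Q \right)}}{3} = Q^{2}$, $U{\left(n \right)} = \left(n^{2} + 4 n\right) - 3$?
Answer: $\frac{81}{25} \approx 3.24$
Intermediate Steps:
$U{\left(n \right)} = -3 + n^{2} + 4 n$
$l{\left(Q \right)} = 3 Q^{2}$
$S{\left(v,q \right)} = \frac{-3 + v + q^{2} + 4 q}{2 + q}$ ($S{\left(v,q \right)} = \frac{v + \left(-3 + q^{2} + 4 q\right)}{q + 2} = \frac{-3 + v + q^{2} + 4 q}{2 + q}$)
$W{\left(w \right)} = w$
$W^{2}{\left(S{\left(-3 - 6,l{\left(-1 \right)} \right)} \right)} = \left(\frac{-3 - 9 + \left(3 \left(-1\right)^{2}\right)^{2} + 4 \cdot 3 \left(-1\right)^{2}}{2 + 3 \left(-1\right)^{2}}\right)^{2} = \left(\frac{-3 - 9 + \left(3 \cdot 1\right)^{2} + 4 \cdot 3 \cdot 1}{2 + 3 \cdot 1}\right)^{2} = \left(\frac{-3 - 9 + 3^{2} + 4 \cdot 3}{2 + 3}\right)^{2} = \left(\frac{-3 - 9 + 9 + 12}{5}\right)^{2} = \left(\frac{1}{5} \cdot 9\right)^{2} = \left(\frac{9}{5}\right)^{2} = \frac{81}{25}$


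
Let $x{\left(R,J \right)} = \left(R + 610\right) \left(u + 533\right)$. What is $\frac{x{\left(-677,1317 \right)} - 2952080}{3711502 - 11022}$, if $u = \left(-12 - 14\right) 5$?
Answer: $- \frac{425583}{528640} \approx -0.80505$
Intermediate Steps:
$u = -130$ ($u = \left(-26\right) 5 = -130$)
$x{\left(R,J \right)} = 245830 + 403 R$ ($x{\left(R,J \right)} = \left(R + 610\right) \left(-130 + 533\right) = \left(610 + R\right) 403 = 245830 + 403 R$)
$\frac{x{\left(-677,1317 \right)} - 2952080}{3711502 - 11022} = \frac{\left(245830 + 403 \left(-677\right)\right) - 2952080}{3711502 - 11022} = \frac{\left(245830 - 272831\right) - 2952080}{3700480} = \left(-27001 - 2952080\right) \frac{1}{3700480} = \left(-2979081\right) \frac{1}{3700480} = - \frac{425583}{528640}$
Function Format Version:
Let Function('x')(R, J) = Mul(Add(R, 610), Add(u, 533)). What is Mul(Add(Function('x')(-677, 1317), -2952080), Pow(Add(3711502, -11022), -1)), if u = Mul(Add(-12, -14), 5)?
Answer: Rational(-425583, 528640) ≈ -0.80505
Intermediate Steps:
u = -130 (u = Mul(-26, 5) = -130)
Function('x')(R, J) = Add(245830, Mul(403, R)) (Function('x')(R, J) = Mul(Add(R, 610), Add(-130, 533)) = Mul(Add(610, R), 403) = Add(245830, Mul(403, R)))
Mul(Add(Function('x')(-677, 1317), -2952080), Pow(Add(3711502, -11022), -1)) = Mul(Add(Add(245830, Mul(403, -677)), -2952080), Pow(Add(3711502, -11022), -1)) = Mul(Add(Add(245830, -272831), -2952080), Pow(3700480, -1)) = Mul(Add(-27001, -2952080), Rational(1, 3700480)) = Mul(-2979081, Rational(1, 3700480)) = Rational(-425583, 528640)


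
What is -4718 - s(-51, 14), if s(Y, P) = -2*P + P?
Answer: -4704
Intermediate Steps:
s(Y, P) = -P
-4718 - s(-51, 14) = -4718 - (-1)*14 = -4718 - 1*(-14) = -4718 + 14 = -4704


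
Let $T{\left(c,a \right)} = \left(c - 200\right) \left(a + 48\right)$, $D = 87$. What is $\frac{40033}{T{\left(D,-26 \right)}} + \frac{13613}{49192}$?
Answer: $- \frac{87975519}{5558696} \approx -15.827$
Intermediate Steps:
$T{\left(c,a \right)} = \left(-200 + c\right) \left(48 + a\right)$
$\frac{40033}{T{\left(D,-26 \right)}} + \frac{13613}{49192} = \frac{40033}{-9600 - -5200 + 48 \cdot 87 - 2262} + \frac{13613}{49192} = \frac{40033}{-9600 + 5200 + 4176 - 2262} + 13613 \cdot \frac{1}{49192} = \frac{40033}{-2486} + \frac{13613}{49192} = 40033 \left(- \frac{1}{2486}\right) + \frac{13613}{49192} = - \frac{40033}{2486} + \frac{13613}{49192} = - \frac{87975519}{5558696}$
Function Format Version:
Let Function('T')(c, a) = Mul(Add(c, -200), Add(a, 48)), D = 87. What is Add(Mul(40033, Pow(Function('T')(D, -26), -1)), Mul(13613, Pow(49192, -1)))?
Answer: Rational(-87975519, 5558696) ≈ -15.827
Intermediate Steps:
Function('T')(c, a) = Mul(Add(-200, c), Add(48, a))
Add(Mul(40033, Pow(Function('T')(D, -26), -1)), Mul(13613, Pow(49192, -1))) = Add(Mul(40033, Pow(Add(-9600, Mul(-200, -26), Mul(48, 87), Mul(-26, 87)), -1)), Mul(13613, Pow(49192, -1))) = Add(Mul(40033, Pow(Add(-9600, 5200, 4176, -2262), -1)), Mul(13613, Rational(1, 49192))) = Add(Mul(40033, Pow(-2486, -1)), Rational(13613, 49192)) = Add(Mul(40033, Rational(-1, 2486)), Rational(13613, 49192)) = Add(Rational(-40033, 2486), Rational(13613, 49192)) = Rational(-87975519, 5558696)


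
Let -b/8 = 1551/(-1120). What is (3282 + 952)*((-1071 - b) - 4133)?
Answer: -1545644987/70 ≈ -2.2081e+7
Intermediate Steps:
b = 1551/140 (b = -12408/(-1120) = -12408*(-1)/1120 = -8*(-1551/1120) = 1551/140 ≈ 11.079)
(3282 + 952)*((-1071 - b) - 4133) = (3282 + 952)*((-1071 - 1*1551/140) - 4133) = 4234*((-1071 - 1551/140) - 4133) = 4234*(-151491/140 - 4133) = 4234*(-730111/140) = -1545644987/70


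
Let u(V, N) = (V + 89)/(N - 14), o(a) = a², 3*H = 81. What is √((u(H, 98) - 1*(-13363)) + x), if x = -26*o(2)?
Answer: 2*√1461957/21 ≈ 115.15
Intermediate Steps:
H = 27 (H = (⅓)*81 = 27)
u(V, N) = (89 + V)/(-14 + N)
x = -104 (x = -26*2² = -26*4 = -104)
√((u(H, 98) - 1*(-13363)) + x) = √(((89 + 27)/(-14 + 98) - 1*(-13363)) - 104) = √((116/84 + 13363) - 104) = √(((1/84)*116 + 13363) - 104) = √((29/21 + 13363) - 104) = √(280652/21 - 104) = √(278468/21) = 2*√1461957/21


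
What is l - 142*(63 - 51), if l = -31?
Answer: -1735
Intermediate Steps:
l - 142*(63 - 51) = -31 - 142*(63 - 51) = -31 - 142*12 = -31 - 1704 = -1735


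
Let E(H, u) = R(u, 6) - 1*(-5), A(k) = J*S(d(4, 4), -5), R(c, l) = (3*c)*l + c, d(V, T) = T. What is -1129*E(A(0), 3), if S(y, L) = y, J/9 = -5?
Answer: -69998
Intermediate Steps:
J = -45 (J = 9*(-5) = -45)
R(c, l) = c + 3*c*l (R(c, l) = 3*c*l + c = c + 3*c*l)
A(k) = -180 (A(k) = -45*4 = -180)
E(H, u) = 5 + 19*u (E(H, u) = u*(1 + 3*6) - 1*(-5) = u*(1 + 18) + 5 = u*19 + 5 = 19*u + 5 = 5 + 19*u)
-1129*E(A(0), 3) = -1129*(5 + 19*3) = -1129*(5 + 57) = -1129*62 = -69998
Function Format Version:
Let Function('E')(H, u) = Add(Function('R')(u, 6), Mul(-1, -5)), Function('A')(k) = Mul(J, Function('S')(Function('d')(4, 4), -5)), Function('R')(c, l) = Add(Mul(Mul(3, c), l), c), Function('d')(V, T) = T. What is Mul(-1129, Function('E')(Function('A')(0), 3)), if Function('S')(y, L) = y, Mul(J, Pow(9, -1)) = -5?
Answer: -69998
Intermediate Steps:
J = -45 (J = Mul(9, -5) = -45)
Function('R')(c, l) = Add(c, Mul(3, c, l)) (Function('R')(c, l) = Add(Mul(3, c, l), c) = Add(c, Mul(3, c, l)))
Function('A')(k) = -180 (Function('A')(k) = Mul(-45, 4) = -180)
Function('E')(H, u) = Add(5, Mul(19, u)) (Function('E')(H, u) = Add(Mul(u, Add(1, Mul(3, 6))), Mul(-1, -5)) = Add(Mul(u, Add(1, 18)), 5) = Add(Mul(u, 19), 5) = Add(Mul(19, u), 5) = Add(5, Mul(19, u)))
Mul(-1129, Function('E')(Function('A')(0), 3)) = Mul(-1129, Add(5, Mul(19, 3))) = Mul(-1129, Add(5, 57)) = Mul(-1129, 62) = -69998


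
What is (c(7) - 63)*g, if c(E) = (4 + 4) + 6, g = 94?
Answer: -4606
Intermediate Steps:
c(E) = 14 (c(E) = 8 + 6 = 14)
(c(7) - 63)*g = (14 - 63)*94 = -49*94 = -4606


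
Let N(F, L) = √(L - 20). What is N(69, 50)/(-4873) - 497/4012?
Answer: -497/4012 - √30/4873 ≈ -0.12500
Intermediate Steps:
N(F, L) = √(-20 + L)
N(69, 50)/(-4873) - 497/4012 = √(-20 + 50)/(-4873) - 497/4012 = √30*(-1/4873) - 497*1/4012 = -√30/4873 - 497/4012 = -497/4012 - √30/4873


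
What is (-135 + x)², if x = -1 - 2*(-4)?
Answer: 16384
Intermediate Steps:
x = 7 (x = -1 + 8 = 7)
(-135 + x)² = (-135 + 7)² = (-128)² = 16384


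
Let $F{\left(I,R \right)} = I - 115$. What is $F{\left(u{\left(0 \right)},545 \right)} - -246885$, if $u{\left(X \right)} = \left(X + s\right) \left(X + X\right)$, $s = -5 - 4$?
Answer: $246770$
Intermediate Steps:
$s = -9$ ($s = -5 - 4 = -9$)
$u{\left(X \right)} = 2 X \left(-9 + X\right)$ ($u{\left(X \right)} = \left(X - 9\right) \left(X + X\right) = \left(-9 + X\right) 2 X = 2 X \left(-9 + X\right)$)
$F{\left(I,R \right)} = -115 + I$ ($F{\left(I,R \right)} = I - 115 = -115 + I$)
$F{\left(u{\left(0 \right)},545 \right)} - -246885 = \left(-115 + 2 \cdot 0 \left(-9 + 0\right)\right) - -246885 = \left(-115 + 2 \cdot 0 \left(-9\right)\right) + 246885 = \left(-115 + 0\right) + 246885 = -115 + 246885 = 246770$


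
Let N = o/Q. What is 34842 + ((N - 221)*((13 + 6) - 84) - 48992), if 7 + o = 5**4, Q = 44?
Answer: -15355/22 ≈ -697.95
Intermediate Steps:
o = 618 (o = -7 + 5**4 = -7 + 625 = 618)
N = 309/22 (N = 618/44 = 618*(1/44) = 309/22 ≈ 14.045)
34842 + ((N - 221)*((13 + 6) - 84) - 48992) = 34842 + ((309/22 - 221)*((13 + 6) - 84) - 48992) = 34842 + (-4553*(19 - 84)/22 - 48992) = 34842 + (-4553/22*(-65) - 48992) = 34842 + (295945/22 - 48992) = 34842 - 781879/22 = -15355/22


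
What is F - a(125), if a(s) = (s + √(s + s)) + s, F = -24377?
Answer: -24627 - 5*√10 ≈ -24643.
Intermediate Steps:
a(s) = 2*s + √2*√s (a(s) = (s + √(2*s)) + s = (s + √2*√s) + s = 2*s + √2*√s)
F - a(125) = -24377 - (2*125 + √2*√125) = -24377 - (250 + √2*(5*√5)) = -24377 - (250 + 5*√10) = -24377 + (-250 - 5*√10) = -24627 - 5*√10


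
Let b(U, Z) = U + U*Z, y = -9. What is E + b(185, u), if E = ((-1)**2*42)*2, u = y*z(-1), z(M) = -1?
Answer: 1934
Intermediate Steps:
u = 9 (u = -9*(-1) = 9)
E = 84 (E = (1*42)*2 = 42*2 = 84)
E + b(185, u) = 84 + 185*(1 + 9) = 84 + 185*10 = 84 + 1850 = 1934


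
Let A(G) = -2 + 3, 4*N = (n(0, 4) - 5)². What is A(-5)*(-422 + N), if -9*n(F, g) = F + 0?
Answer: -1663/4 ≈ -415.75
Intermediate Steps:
n(F, g) = -F/9 (n(F, g) = -(F + 0)/9 = -F/9)
N = 25/4 (N = (-⅑*0 - 5)²/4 = (0 - 5)²/4 = (¼)*(-5)² = (¼)*25 = 25/4 ≈ 6.2500)
A(G) = 1
A(-5)*(-422 + N) = 1*(-422 + 25/4) = 1*(-1663/4) = -1663/4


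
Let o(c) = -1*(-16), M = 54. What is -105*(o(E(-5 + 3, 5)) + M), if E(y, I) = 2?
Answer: -7350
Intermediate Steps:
o(c) = 16
-105*(o(E(-5 + 3, 5)) + M) = -105*(16 + 54) = -105*70 = -7350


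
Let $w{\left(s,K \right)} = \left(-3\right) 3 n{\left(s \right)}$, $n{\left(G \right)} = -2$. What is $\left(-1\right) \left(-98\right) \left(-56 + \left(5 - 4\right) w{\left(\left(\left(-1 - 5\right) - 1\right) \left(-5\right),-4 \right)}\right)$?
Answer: $-3724$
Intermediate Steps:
$w{\left(s,K \right)} = 18$ ($w{\left(s,K \right)} = \left(-3\right) 3 \left(-2\right) = \left(-9\right) \left(-2\right) = 18$)
$\left(-1\right) \left(-98\right) \left(-56 + \left(5 - 4\right) w{\left(\left(\left(-1 - 5\right) - 1\right) \left(-5\right),-4 \right)}\right) = \left(-1\right) \left(-98\right) \left(-56 + \left(5 - 4\right) 18\right) = 98 \left(-56 + 1 \cdot 18\right) = 98 \left(-56 + 18\right) = 98 \left(-38\right) = -3724$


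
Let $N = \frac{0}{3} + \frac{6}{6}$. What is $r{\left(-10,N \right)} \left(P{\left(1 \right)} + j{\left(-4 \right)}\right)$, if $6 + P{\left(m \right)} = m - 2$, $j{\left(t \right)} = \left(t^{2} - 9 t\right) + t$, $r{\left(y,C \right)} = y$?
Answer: $-410$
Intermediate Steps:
$N = 1$ ($N = 0 \cdot \frac{1}{3} + 6 \cdot \frac{1}{6} = 0 + 1 = 1$)
$j{\left(t \right)} = t^{2} - 8 t$
$P{\left(m \right)} = -8 + m$ ($P{\left(m \right)} = -6 + \left(m - 2\right) = -6 + \left(-2 + m\right) = -8 + m$)
$r{\left(-10,N \right)} \left(P{\left(1 \right)} + j{\left(-4 \right)}\right) = - 10 \left(\left(-8 + 1\right) - 4 \left(-8 - 4\right)\right) = - 10 \left(-7 - -48\right) = - 10 \left(-7 + 48\right) = \left(-10\right) 41 = -410$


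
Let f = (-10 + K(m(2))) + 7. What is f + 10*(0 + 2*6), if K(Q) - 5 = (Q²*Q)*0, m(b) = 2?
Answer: 122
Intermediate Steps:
K(Q) = 5 (K(Q) = 5 + (Q²*Q)*0 = 5 + Q³*0 = 5 + 0 = 5)
f = 2 (f = (-10 + 5) + 7 = -5 + 7 = 2)
f + 10*(0 + 2*6) = 2 + 10*(0 + 2*6) = 2 + 10*(0 + 12) = 2 + 10*12 = 2 + 120 = 122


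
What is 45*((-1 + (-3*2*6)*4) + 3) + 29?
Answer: -6361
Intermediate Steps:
45*((-1 + (-3*2*6)*4) + 3) + 29 = 45*((-1 - 6*6*4) + 3) + 29 = 45*((-1 - 36*4) + 3) + 29 = 45*((-1 - 144) + 3) + 29 = 45*(-145 + 3) + 29 = 45*(-142) + 29 = -6390 + 29 = -6361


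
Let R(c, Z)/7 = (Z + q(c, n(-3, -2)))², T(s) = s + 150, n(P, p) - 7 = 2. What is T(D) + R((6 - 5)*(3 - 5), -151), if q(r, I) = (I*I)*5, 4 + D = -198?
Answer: 451560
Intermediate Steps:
D = -202 (D = -4 - 198 = -202)
n(P, p) = 9 (n(P, p) = 7 + 2 = 9)
T(s) = 150 + s
q(r, I) = 5*I² (q(r, I) = I²*5 = 5*I²)
R(c, Z) = 7*(405 + Z)² (R(c, Z) = 7*(Z + 5*9²)² = 7*(Z + 5*81)² = 7*(Z + 405)² = 7*(405 + Z)²)
T(D) + R((6 - 5)*(3 - 5), -151) = (150 - 202) + 7*(405 - 151)² = -52 + 7*254² = -52 + 7*64516 = -52 + 451612 = 451560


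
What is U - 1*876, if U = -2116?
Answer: -2992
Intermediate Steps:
U - 1*876 = -2116 - 1*876 = -2116 - 876 = -2992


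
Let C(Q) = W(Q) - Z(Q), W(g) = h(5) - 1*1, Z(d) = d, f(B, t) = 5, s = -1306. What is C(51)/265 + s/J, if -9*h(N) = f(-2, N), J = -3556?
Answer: 716411/4240530 ≈ 0.16894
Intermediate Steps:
h(N) = -5/9 (h(N) = -1/9*5 = -5/9)
W(g) = -14/9 (W(g) = -5/9 - 1*1 = -5/9 - 1 = -14/9)
C(Q) = -14/9 - Q
C(51)/265 + s/J = (-14/9 - 1*51)/265 - 1306/(-3556) = (-14/9 - 51)*(1/265) - 1306*(-1/3556) = -473/9*1/265 + 653/1778 = -473/2385 + 653/1778 = 716411/4240530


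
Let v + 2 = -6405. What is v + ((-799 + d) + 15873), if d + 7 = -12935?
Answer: -4275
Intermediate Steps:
d = -12942 (d = -7 - 12935 = -12942)
v = -6407 (v = -2 - 6405 = -6407)
v + ((-799 + d) + 15873) = -6407 + ((-799 - 12942) + 15873) = -6407 + (-13741 + 15873) = -6407 + 2132 = -4275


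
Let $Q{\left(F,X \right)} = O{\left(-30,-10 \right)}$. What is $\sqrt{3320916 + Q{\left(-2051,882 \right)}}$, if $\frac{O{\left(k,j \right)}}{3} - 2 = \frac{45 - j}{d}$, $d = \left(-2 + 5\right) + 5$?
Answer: $\frac{3 \sqrt{5903898}}{4} \approx 1822.3$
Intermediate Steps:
$d = 8$ ($d = 3 + 5 = 8$)
$O{\left(k,j \right)} = \frac{183}{8} - \frac{3 j}{8}$ ($O{\left(k,j \right)} = 6 + 3 \frac{45 - j}{8} = 6 + 3 \left(45 - j\right) \frac{1}{8} = 6 + 3 \left(\frac{45}{8} - \frac{j}{8}\right) = 6 - \left(- \frac{135}{8} + \frac{3 j}{8}\right) = \frac{183}{8} - \frac{3 j}{8}$)
$Q{\left(F,X \right)} = \frac{213}{8}$ ($Q{\left(F,X \right)} = \frac{183}{8} - - \frac{15}{4} = \frac{183}{8} + \frac{15}{4} = \frac{213}{8}$)
$\sqrt{3320916 + Q{\left(-2051,882 \right)}} = \sqrt{3320916 + \frac{213}{8}} = \sqrt{\frac{26567541}{8}} = \frac{3 \sqrt{5903898}}{4}$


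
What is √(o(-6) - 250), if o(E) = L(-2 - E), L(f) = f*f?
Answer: 3*I*√26 ≈ 15.297*I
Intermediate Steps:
L(f) = f²
o(E) = (-2 - E)²
√(o(-6) - 250) = √((2 - 6)² - 250) = √((-4)² - 250) = √(16 - 250) = √(-234) = 3*I*√26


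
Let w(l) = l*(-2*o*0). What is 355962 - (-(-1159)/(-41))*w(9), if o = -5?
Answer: 355962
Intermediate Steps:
w(l) = 0 (w(l) = l*(-2*(-5)*0) = l*(10*0) = l*0 = 0)
355962 - (-(-1159)/(-41))*w(9) = 355962 - (-(-1159)/(-41))*0 = 355962 - (-(-1159)*(-1)/41)*0 = 355962 - (-19*61/41)*0 = 355962 - (-1159)*0/41 = 355962 - 1*0 = 355962 + 0 = 355962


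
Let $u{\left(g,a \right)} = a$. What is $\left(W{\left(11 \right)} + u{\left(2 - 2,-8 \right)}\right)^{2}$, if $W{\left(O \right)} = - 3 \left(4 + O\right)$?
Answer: $2809$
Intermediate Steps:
$W{\left(O \right)} = -12 - 3 O$
$\left(W{\left(11 \right)} + u{\left(2 - 2,-8 \right)}\right)^{2} = \left(\left(-12 - 33\right) - 8\right)^{2} = \left(-45 - 8\right)^{2} = \left(-53\right)^{2} = 2809$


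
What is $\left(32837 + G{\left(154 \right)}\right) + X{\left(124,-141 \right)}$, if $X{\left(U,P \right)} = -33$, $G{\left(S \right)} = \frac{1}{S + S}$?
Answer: $\frac{10103633}{308} \approx 32804.0$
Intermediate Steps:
$G{\left(S \right)} = \frac{1}{2 S}$
$\left(32837 + G{\left(154 \right)}\right) + X{\left(124,-141 \right)} = \left(32837 + \frac{1}{2 \cdot 154}\right) - 33 = \left(32837 + \frac{1}{2} \cdot \frac{1}{154}\right) - 33 = \left(32837 + \frac{1}{308}\right) - 33 = \frac{10113797}{308} - 33 = \frac{10103633}{308}$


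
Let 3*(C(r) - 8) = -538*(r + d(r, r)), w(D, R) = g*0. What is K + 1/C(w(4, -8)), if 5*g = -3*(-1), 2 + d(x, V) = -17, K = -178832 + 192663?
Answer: 141712429/10246 ≈ 13831.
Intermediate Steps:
K = 13831
d(x, V) = -19 (d(x, V) = -2 - 17 = -19)
g = ⅗ (g = (-3*(-1))/5 = (⅕)*3 = ⅗ ≈ 0.60000)
w(D, R) = 0 (w(D, R) = (⅗)*0 = 0)
C(r) = 10246/3 - 538*r/3 (C(r) = 8 + (-538*(r - 19))/3 = 8 + (-538*(-19 + r))/3 = 8 + (10222 - 538*r)/3 = 8 + (10222/3 - 538*r/3) = 10246/3 - 538*r/3)
K + 1/C(w(4, -8)) = 13831 + 1/(10246/3 - 538/3*0) = 13831 + 1/(10246/3 + 0) = 13831 + 1/(10246/3) = 13831 + 3/10246 = 141712429/10246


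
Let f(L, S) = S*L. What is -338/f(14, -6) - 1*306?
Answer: -12683/42 ≈ -301.98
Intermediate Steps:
f(L, S) = L*S
-338/f(14, -6) - 1*306 = -338/(14*(-6)) - 1*306 = -338/(-84) - 306 = -338*(-1/84) - 306 = 169/42 - 306 = -12683/42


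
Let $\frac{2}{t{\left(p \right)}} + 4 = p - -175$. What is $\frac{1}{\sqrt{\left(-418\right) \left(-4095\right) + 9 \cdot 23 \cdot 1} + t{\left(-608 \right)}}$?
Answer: $\frac{874}{326923077569} + \frac{572907 \sqrt{190213}}{326923077569} \approx 0.00076429$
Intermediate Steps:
$t{\left(p \right)} = \frac{2}{171 + p}$ ($t{\left(p \right)} = \frac{2}{-4 + \left(p - -175\right)} = \frac{2}{-4 + \left(p + 175\right)} = \frac{2}{-4 + \left(175 + p\right)} = \frac{2}{171 + p}$)
$\frac{1}{\sqrt{\left(-418\right) \left(-4095\right) + 9 \cdot 23 \cdot 1} + t{\left(-608 \right)}} = \frac{1}{\sqrt{\left(-418\right) \left(-4095\right) + 9 \cdot 23 \cdot 1} + \frac{2}{171 - 608}} = \frac{1}{\sqrt{1711710 + 207 \cdot 1} + \frac{2}{-437}} = \frac{1}{\sqrt{1711710 + 207} + 2 \left(- \frac{1}{437}\right)} = \frac{1}{\sqrt{1711917} - \frac{2}{437}} = \frac{1}{3 \sqrt{190213} - \frac{2}{437}} = \frac{1}{- \frac{2}{437} + 3 \sqrt{190213}}$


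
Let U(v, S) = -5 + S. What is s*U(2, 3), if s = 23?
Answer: -46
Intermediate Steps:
s*U(2, 3) = 23*(-5 + 3) = 23*(-2) = -46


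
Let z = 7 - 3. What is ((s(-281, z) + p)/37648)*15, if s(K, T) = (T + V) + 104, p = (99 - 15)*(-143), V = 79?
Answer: -177375/37648 ≈ -4.7114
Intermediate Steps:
z = 4
p = -12012 (p = 84*(-143) = -12012)
s(K, T) = 183 + T (s(K, T) = (T + 79) + 104 = (79 + T) + 104 = 183 + T)
((s(-281, z) + p)/37648)*15 = (((183 + 4) - 12012)/37648)*15 = ((187 - 12012)*(1/37648))*15 = -11825*1/37648*15 = -11825/37648*15 = -177375/37648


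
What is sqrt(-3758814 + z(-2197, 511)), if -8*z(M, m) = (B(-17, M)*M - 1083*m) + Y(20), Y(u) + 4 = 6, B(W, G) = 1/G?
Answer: 3*I*sqrt(1639839)/2 ≈ 1920.8*I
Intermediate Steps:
Y(u) = 2 (Y(u) = -4 + 6 = 2)
z(M, m) = -3/8 + 1083*m/8 (z(M, m) = -((M/M - 1083*m) + 2)/8 = -((1 - 1083*m) + 2)/8 = -(3 - 1083*m)/8 = -3/8 + 1083*m/8)
sqrt(-3758814 + z(-2197, 511)) = sqrt(-3758814 + (-3/8 + (1083/8)*511)) = sqrt(-3758814 + (-3/8 + 553413/8)) = sqrt(-3758814 + 276705/4) = sqrt(-14758551/4) = 3*I*sqrt(1639839)/2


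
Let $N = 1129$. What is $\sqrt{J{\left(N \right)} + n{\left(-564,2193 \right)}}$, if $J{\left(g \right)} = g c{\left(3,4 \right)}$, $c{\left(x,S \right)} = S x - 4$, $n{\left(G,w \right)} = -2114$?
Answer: $\sqrt{6918} \approx 83.175$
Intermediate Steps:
$c{\left(x,S \right)} = -4 + S x$
$J{\left(g \right)} = 8 g$ ($J{\left(g \right)} = g \left(-4 + 4 \cdot 3\right) = g \left(-4 + 12\right) = g 8 = 8 g$)
$\sqrt{J{\left(N \right)} + n{\left(-564,2193 \right)}} = \sqrt{8 \cdot 1129 - 2114} = \sqrt{9032 - 2114} = \sqrt{6918}$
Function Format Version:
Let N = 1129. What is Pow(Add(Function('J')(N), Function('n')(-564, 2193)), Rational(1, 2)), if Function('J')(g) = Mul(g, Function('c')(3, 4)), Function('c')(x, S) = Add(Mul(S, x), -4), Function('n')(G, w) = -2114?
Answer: Pow(6918, Rational(1, 2)) ≈ 83.175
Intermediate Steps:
Function('c')(x, S) = Add(-4, Mul(S, x))
Function('J')(g) = Mul(8, g) (Function('J')(g) = Mul(g, Add(-4, Mul(4, 3))) = Mul(g, Add(-4, 12)) = Mul(g, 8) = Mul(8, g))
Pow(Add(Function('J')(N), Function('n')(-564, 2193)), Rational(1, 2)) = Pow(Add(Mul(8, 1129), -2114), Rational(1, 2)) = Pow(Add(9032, -2114), Rational(1, 2)) = Pow(6918, Rational(1, 2))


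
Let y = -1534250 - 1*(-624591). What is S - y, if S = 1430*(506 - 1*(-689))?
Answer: 2618509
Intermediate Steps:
y = -909659 (y = -1534250 + 624591 = -909659)
S = 1708850 (S = 1430*(506 + 689) = 1430*1195 = 1708850)
S - y = 1708850 - 1*(-909659) = 1708850 + 909659 = 2618509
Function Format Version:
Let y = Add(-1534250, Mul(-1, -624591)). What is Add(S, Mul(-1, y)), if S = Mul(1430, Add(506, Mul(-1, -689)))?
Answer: 2618509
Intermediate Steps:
y = -909659 (y = Add(-1534250, 624591) = -909659)
S = 1708850 (S = Mul(1430, Add(506, 689)) = Mul(1430, 1195) = 1708850)
Add(S, Mul(-1, y)) = Add(1708850, Mul(-1, -909659)) = Add(1708850, 909659) = 2618509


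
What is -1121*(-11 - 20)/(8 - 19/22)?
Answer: 764522/157 ≈ 4869.6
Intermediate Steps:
-1121*(-11 - 20)/(8 - 19/22) = -(-34751)/(8 - 19*1/22) = -(-34751)/(8 - 19/22) = -(-34751)/157/22 = -(-34751)*22/157 = -1121*(-682/157) = 764522/157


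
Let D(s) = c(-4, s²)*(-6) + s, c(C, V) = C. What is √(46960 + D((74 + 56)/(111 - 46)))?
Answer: √46986 ≈ 216.76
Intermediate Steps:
D(s) = 24 + s (D(s) = -4*(-6) + s = 24 + s)
√(46960 + D((74 + 56)/(111 - 46))) = √(46960 + (24 + (74 + 56)/(111 - 46))) = √(46960 + (24 + 130/65)) = √(46960 + (24 + 130*(1/65))) = √(46960 + (24 + 2)) = √(46960 + 26) = √46986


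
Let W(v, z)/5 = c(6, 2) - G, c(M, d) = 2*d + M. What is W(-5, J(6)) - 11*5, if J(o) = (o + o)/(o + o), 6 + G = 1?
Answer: 20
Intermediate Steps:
c(M, d) = M + 2*d
G = -5 (G = -6 + 1 = -5)
J(o) = 1 (J(o) = (2*o)/((2*o)) = (2*o)*(1/(2*o)) = 1)
W(v, z) = 75 (W(v, z) = 5*((6 + 2*2) - 1*(-5)) = 5*((6 + 4) + 5) = 5*(10 + 5) = 5*15 = 75)
W(-5, J(6)) - 11*5 = 75 - 11*5 = 75 - 55 = 20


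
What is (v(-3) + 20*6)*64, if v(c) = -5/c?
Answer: 23360/3 ≈ 7786.7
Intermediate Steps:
(v(-3) + 20*6)*64 = (-5/(-3) + 20*6)*64 = (-5*(-1/3) + 120)*64 = (5/3 + 120)*64 = (365/3)*64 = 23360/3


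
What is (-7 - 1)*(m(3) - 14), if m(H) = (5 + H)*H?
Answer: -80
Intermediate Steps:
m(H) = H*(5 + H)
(-7 - 1)*(m(3) - 14) = (-7 - 1)*(3*(5 + 3) - 14) = -8*(3*8 - 14) = -8*(24 - 14) = -8*10 = -80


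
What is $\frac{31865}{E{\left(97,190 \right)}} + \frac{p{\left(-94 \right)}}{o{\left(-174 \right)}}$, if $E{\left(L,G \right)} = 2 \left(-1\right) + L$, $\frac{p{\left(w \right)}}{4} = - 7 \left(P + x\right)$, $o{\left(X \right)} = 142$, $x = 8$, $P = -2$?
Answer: $\frac{450887}{1349} \approx 334.24$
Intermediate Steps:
$p{\left(w \right)} = -168$ ($p{\left(w \right)} = 4 \left(- 7 \left(-2 + 8\right)\right) = 4 \left(\left(-7\right) 6\right) = 4 \left(-42\right) = -168$)
$E{\left(L,G \right)} = -2 + L$
$\frac{31865}{E{\left(97,190 \right)}} + \frac{p{\left(-94 \right)}}{o{\left(-174 \right)}} = \frac{31865}{-2 + 97} - \frac{168}{142} = \frac{31865}{95} - \frac{84}{71} = 31865 \cdot \frac{1}{95} - \frac{84}{71} = \frac{6373}{19} - \frac{84}{71} = \frac{450887}{1349}$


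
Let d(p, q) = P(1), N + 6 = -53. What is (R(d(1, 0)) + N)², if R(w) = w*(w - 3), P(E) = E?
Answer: 3721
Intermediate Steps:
N = -59 (N = -6 - 53 = -59)
d(p, q) = 1
R(w) = w*(-3 + w)
(R(d(1, 0)) + N)² = (1*(-3 + 1) - 59)² = (1*(-2) - 59)² = (-2 - 59)² = (-61)² = 3721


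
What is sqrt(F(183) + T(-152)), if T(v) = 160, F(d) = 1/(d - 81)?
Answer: sqrt(1664742)/102 ≈ 12.650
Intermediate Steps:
F(d) = 1/(-81 + d)
sqrt(F(183) + T(-152)) = sqrt(1/(-81 + 183) + 160) = sqrt(1/102 + 160) = sqrt(16321/102) = sqrt(1664742)/102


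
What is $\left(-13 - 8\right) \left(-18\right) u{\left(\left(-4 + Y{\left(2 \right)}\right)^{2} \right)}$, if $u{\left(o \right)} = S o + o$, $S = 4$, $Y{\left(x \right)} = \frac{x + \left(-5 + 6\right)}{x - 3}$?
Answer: $92610$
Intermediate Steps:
$Y{\left(x \right)} = \frac{1 + x}{-3 + x}$ ($Y{\left(x \right)} = \frac{x + 1}{-3 + x} = \frac{1 + x}{-3 + x}$)
$u{\left(o \right)} = 5 o$ ($u{\left(o \right)} = 4 o + o = 5 o$)
$\left(-13 - 8\right) \left(-18\right) u{\left(\left(-4 + Y{\left(2 \right)}\right)^{2} \right)} = \left(-13 - 8\right) \left(-18\right) 5 \left(-4 + \frac{1 + 2}{-3 + 2}\right)^{2} = \left(-21\right) \left(-18\right) 5 \left(-4 + \frac{1}{-1} \cdot 3\right)^{2} = 378 \cdot 5 \left(-4 - 3\right)^{2} = 378 \cdot 5 \left(-7\right)^{2} = 378 \cdot 5 \cdot 49 = 378 \cdot 245 = 92610$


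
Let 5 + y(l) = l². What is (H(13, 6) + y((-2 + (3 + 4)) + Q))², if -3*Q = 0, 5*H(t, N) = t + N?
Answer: 14161/25 ≈ 566.44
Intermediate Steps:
H(t, N) = N/5 + t/5 (H(t, N) = (t + N)/5 = (N + t)/5 = N/5 + t/5)
Q = 0 (Q = -⅓*0 = 0)
y(l) = -5 + l²
(H(13, 6) + y((-2 + (3 + 4)) + Q))² = (((⅕)*6 + (⅕)*13) + (-5 + ((-2 + (3 + 4)) + 0)²))² = ((6/5 + 13/5) + (-5 + ((-2 + 7) + 0)²))² = (19/5 + (-5 + (5 + 0)²))² = (19/5 + (-5 + 5²))² = (19/5 + (-5 + 25))² = (19/5 + 20)² = (119/5)² = 14161/25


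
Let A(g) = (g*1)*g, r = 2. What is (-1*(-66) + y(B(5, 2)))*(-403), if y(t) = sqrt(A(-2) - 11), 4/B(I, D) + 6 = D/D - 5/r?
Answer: -26598 - 403*I*sqrt(7) ≈ -26598.0 - 1066.2*I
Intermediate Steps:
B(I, D) = -8/15 (B(I, D) = 4/(-6 + (D/D - 5/2)) = 4/(-6 + (1 - 5*1/2)) = 4/(-6 + (1 - 5/2)) = 4/(-6 - 3/2) = 4/(-15/2) = 4*(-2/15) = -8/15)
A(g) = g**2 (A(g) = g*g = g**2)
y(t) = I*sqrt(7) (y(t) = sqrt((-2)**2 - 11) = sqrt(4 - 11) = sqrt(-7) = I*sqrt(7))
(-1*(-66) + y(B(5, 2)))*(-403) = (-1*(-66) + I*sqrt(7))*(-403) = (66 + I*sqrt(7))*(-403) = -26598 - 403*I*sqrt(7)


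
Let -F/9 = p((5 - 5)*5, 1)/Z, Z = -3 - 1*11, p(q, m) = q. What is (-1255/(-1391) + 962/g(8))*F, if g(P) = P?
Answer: 0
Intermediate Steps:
Z = -14 (Z = -3 - 11 = -14)
F = 0 (F = -9*(5 - 5)*5/(-14) = -9*0*5*(-1)/14 = -0*(-1)/14 = -9*0 = 0)
(-1255/(-1391) + 962/g(8))*F = (-1255/(-1391) + 962/8)*0 = (-1255*(-1/1391) + 962*(⅛))*0 = (1255/1391 + 481/4)*0 = (674091/5564)*0 = 0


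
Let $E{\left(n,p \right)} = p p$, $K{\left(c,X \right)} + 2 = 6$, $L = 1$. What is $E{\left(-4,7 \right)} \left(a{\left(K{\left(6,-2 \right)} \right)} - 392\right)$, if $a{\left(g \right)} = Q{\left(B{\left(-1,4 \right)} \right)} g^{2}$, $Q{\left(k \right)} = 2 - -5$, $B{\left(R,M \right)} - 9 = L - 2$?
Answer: $-13720$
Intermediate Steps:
$K{\left(c,X \right)} = 4$ ($K{\left(c,X \right)} = -2 + 6 = 4$)
$B{\left(R,M \right)} = 8$ ($B{\left(R,M \right)} = 9 + \left(1 - 2\right) = 9 - 1 = 8$)
$Q{\left(k \right)} = 7$ ($Q{\left(k \right)} = 2 + 5 = 7$)
$a{\left(g \right)} = 7 g^{2}$
$E{\left(n,p \right)} = p^{2}$
$E{\left(-4,7 \right)} \left(a{\left(K{\left(6,-2 \right)} \right)} - 392\right) = 7^{2} \left(7 \cdot 4^{2} - 392\right) = 49 \left(7 \cdot 16 - 392\right) = 49 \left(112 - 392\right) = 49 \left(-280\right) = -13720$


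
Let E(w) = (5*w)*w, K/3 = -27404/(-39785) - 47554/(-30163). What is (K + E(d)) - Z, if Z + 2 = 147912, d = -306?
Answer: 12398172600196/38710805 ≈ 3.2028e+5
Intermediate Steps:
K = 263082846/38710805 (K = 3*(-27404/(-39785) - 47554/(-30163)) = 3*(-27404*(-1/39785) - 47554*(-1/30163)) = 3*(27404/39785 + 1534/973) = 3*(87694282/38710805) = 263082846/38710805 ≈ 6.7961)
E(w) = 5*w**2
Z = 147910 (Z = -2 + 147912 = 147910)
(K + E(d)) - Z = (263082846/38710805 + 5*(-306)**2) - 1*147910 = (263082846/38710805 + 5*93636) - 147910 = (263082846/38710805 + 468180) - 147910 = 18123887767746/38710805 - 147910 = 12398172600196/38710805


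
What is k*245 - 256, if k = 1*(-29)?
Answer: -7361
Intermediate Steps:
k = -29
k*245 - 256 = -29*245 - 256 = -7105 - 256 = -7361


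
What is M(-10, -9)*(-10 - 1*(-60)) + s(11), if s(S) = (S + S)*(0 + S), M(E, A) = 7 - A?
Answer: 1042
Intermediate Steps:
s(S) = 2*S**2 (s(S) = (2*S)*S = 2*S**2)
M(-10, -9)*(-10 - 1*(-60)) + s(11) = (7 - 1*(-9))*(-10 - 1*(-60)) + 2*11**2 = (7 + 9)*(-10 + 60) + 2*121 = 16*50 + 242 = 800 + 242 = 1042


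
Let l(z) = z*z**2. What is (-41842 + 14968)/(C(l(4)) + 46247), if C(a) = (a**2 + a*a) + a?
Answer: -26874/54503 ≈ -0.49307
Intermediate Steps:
l(z) = z**3
C(a) = a + 2*a**2 (C(a) = (a**2 + a**2) + a = 2*a**2 + a = a + 2*a**2)
(-41842 + 14968)/(C(l(4)) + 46247) = (-41842 + 14968)/(4**3*(1 + 2*4**3) + 46247) = -26874/(64*(1 + 2*64) + 46247) = -26874/(64*(1 + 128) + 46247) = -26874/(64*129 + 46247) = -26874/(8256 + 46247) = -26874/54503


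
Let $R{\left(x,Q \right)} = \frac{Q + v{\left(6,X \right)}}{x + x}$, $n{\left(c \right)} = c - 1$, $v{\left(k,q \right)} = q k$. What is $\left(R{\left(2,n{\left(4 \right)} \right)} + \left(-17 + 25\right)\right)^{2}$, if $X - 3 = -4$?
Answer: $\frac{841}{16} \approx 52.563$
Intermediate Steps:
$X = -1$ ($X = 3 - 4 = -1$)
$v{\left(k,q \right)} = k q$
$n{\left(c \right)} = -1 + c$
$R{\left(x,Q \right)} = \frac{-6 + Q}{2 x}$ ($R{\left(x,Q \right)} = \frac{Q + 6 \left(-1\right)}{x + x} = \frac{Q - 6}{2 x} = \left(-6 + Q\right) \frac{1}{2 x} = \frac{-6 + Q}{2 x}$)
$\left(R{\left(2,n{\left(4 \right)} \right)} + \left(-17 + 25\right)\right)^{2} = \left(\frac{-6 + \left(-1 + 4\right)}{2 \cdot 2} + \left(-17 + 25\right)\right)^{2} = \left(\frac{1}{2} \cdot \frac{1}{2} \left(-6 + 3\right) + 8\right)^{2} = \left(\frac{1}{2} \cdot \frac{1}{2} \left(-3\right) + 8\right)^{2} = \left(- \frac{3}{4} + 8\right)^{2} = \left(\frac{29}{4}\right)^{2} = \frac{841}{16}$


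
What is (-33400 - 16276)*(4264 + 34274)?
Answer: -1914413688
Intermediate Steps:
(-33400 - 16276)*(4264 + 34274) = -49676*38538 = -1914413688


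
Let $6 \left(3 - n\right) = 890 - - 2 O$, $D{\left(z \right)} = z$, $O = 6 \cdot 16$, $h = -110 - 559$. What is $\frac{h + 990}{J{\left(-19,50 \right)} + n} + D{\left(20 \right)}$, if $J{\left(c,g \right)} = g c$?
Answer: $\frac{66677}{3382} \approx 19.715$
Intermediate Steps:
$h = -669$
$O = 96$
$n = - \frac{532}{3}$ ($n = 3 - \frac{890 - \left(-2\right) 96}{6} = 3 - \frac{890 - -192}{6} = 3 - \frac{890 + 192}{6} = 3 - \frac{541}{3} = - \frac{532}{3} \approx -177.33$)
$J{\left(c,g \right)} = c g$
$\frac{h + 990}{J{\left(-19,50 \right)} + n} + D{\left(20 \right)} = \frac{-669 + 990}{\left(-19\right) 50 - \frac{532}{3}} + 20 = \frac{321}{-950 - \frac{532}{3}} + 20 = \frac{321}{- \frac{3382}{3}} + 20 = 321 \left(- \frac{3}{3382}\right) + 20 = - \frac{963}{3382} + 20 = \frac{66677}{3382}$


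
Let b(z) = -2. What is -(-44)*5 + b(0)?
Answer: 218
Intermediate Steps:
-(-44)*5 + b(0) = -(-44)*5 - 2 = -22*(-10) - 2 = 220 - 2 = 218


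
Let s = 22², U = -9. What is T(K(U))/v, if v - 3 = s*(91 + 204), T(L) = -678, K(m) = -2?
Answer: -678/142783 ≈ -0.0047485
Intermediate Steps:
s = 484
v = 142783 (v = 3 + 484*(91 + 204) = 3 + 484*295 = 3 + 142780 = 142783)
T(K(U))/v = -678/142783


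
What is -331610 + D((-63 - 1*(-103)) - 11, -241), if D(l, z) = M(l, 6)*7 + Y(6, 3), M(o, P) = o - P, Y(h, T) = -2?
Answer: -331451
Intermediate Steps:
D(l, z) = -44 + 7*l (D(l, z) = (l - 1*6)*7 - 2 = (l - 6)*7 - 2 = (-6 + l)*7 - 2 = (-42 + 7*l) - 2 = -44 + 7*l)
-331610 + D((-63 - 1*(-103)) - 11, -241) = -331610 + (-44 + 7*((-63 - 1*(-103)) - 11)) = -331610 + (-44 + 7*((-63 + 103) - 11)) = -331610 + (-44 + 7*(40 - 11)) = -331610 + (-44 + 7*29) = -331610 + (-44 + 203) = -331610 + 159 = -331451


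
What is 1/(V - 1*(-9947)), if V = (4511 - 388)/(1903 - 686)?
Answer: 1217/12109622 ≈ 0.00010050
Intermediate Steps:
V = 4123/1217 ≈ 3.3878
1/(V - 1*(-9947)) = 1/(4123/1217 - 1*(-9947)) = 1/(4123/1217 + 9947) = 1/(12109622/1217) = 1217/12109622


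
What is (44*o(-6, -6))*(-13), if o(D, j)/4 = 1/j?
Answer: 1144/3 ≈ 381.33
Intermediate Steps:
o(D, j) = 4/j (o(D, j) = 4*(1/j) = 4/j)
(44*o(-6, -6))*(-13) = (44*(4/(-6)))*(-13) = (44*(4*(-1/6)))*(-13) = (44*(-2/3))*(-13) = -88/3*(-13) = 1144/3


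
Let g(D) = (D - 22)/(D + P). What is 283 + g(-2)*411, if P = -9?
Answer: 12977/11 ≈ 1179.7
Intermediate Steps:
g(D) = (-22 + D)/(-9 + D) (g(D) = (D - 22)/(D - 9) = (-22 + D)/(-9 + D))
283 + g(-2)*411 = 283 + ((-22 - 2)/(-9 - 2))*411 = 283 + (-24/(-11))*411 = 283 - 1/11*(-24)*411 = 283 + (24/11)*411 = 283 + 9864/11 = 12977/11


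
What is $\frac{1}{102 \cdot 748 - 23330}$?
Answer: $\frac{1}{52966} \approx 1.888 \cdot 10^{-5}$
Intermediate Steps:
$\frac{1}{102 \cdot 748 - 23330} = \frac{1}{76296 - 23330} = \frac{1}{52966}$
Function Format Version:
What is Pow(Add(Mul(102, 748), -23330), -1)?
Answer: Rational(1, 52966) ≈ 1.8880e-5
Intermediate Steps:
Pow(Add(Mul(102, 748), -23330), -1) = Pow(Add(76296, -23330), -1) = Pow(52966, -1) = Rational(1, 52966)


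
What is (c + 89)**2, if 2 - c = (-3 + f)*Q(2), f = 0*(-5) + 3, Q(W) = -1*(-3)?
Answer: 8281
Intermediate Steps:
Q(W) = 3
f = 3 (f = 0 + 3 = 3)
c = 2 (c = 2 - (-3 + 3)*3 = 2 - 0*3 = 2 - 1*0 = 2 + 0 = 2)
(c + 89)**2 = (2 + 89)**2 = 91**2 = 8281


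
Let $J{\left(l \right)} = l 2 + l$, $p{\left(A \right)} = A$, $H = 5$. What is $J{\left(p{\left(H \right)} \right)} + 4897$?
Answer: $4912$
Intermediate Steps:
$J{\left(l \right)} = 3 l$ ($J{\left(l \right)} = 2 l + l = 3 l$)
$J{\left(p{\left(H \right)} \right)} + 4897 = 3 \cdot 5 + 4897 = 15 + 4897 = 4912$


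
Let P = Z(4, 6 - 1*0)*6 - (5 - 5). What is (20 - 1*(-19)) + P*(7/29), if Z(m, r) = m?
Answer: 1299/29 ≈ 44.793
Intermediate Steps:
P = 24 (P = 4*6 - (5 - 5) = 24 - 1*0 = 24 + 0 = 24)
(20 - 1*(-19)) + P*(7/29) = (20 - 1*(-19)) + 24*(7/29) = (20 + 19) + 24*(7*(1/29)) = 39 + 24*(7/29) = 39 + 168/29 = 1299/29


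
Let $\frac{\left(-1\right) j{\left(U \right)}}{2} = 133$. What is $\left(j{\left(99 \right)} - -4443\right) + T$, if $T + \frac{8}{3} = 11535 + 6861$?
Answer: $\frac{67711}{3} \approx 22570.0$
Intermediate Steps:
$T = \frac{55180}{3}$ ($T = - \frac{8}{3} + \left(11535 + 6861\right) = - \frac{8}{3} + 18396 = \frac{55180}{3} \approx 18393.0$)
$j{\left(U \right)} = -266$ ($j{\left(U \right)} = \left(-2\right) 133 = -266$)
$\left(j{\left(99 \right)} - -4443\right) + T = \left(-266 - -4443\right) + \frac{55180}{3} = \left(-266 + 4443\right) + \frac{55180}{3} = 4177 + \frac{55180}{3} = \frac{67711}{3}$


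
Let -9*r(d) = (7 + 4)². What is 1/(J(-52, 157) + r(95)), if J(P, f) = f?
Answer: 9/1292 ≈ 0.0069659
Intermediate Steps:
r(d) = -121/9 (r(d) = -(7 + 4)²/9 = -⅑*11² = -⅑*121 = -121/9)
1/(J(-52, 157) + r(95)) = 1/(157 - 121/9) = 1/(1292/9) = 9/1292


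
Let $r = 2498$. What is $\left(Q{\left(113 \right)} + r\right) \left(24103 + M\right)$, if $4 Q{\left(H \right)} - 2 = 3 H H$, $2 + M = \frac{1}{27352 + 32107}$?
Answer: $\frac{17304091177340}{59459} \approx 2.9103 \cdot 10^{8}$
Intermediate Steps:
$M = - \frac{118917}{59459}$ ($M = -2 + \frac{1}{27352 + 32107} = -2 + \frac{1}{59459} = - \frac{118917}{59459} \approx -2.0$)
$Q{\left(H \right)} = \frac{1}{2} + \frac{3 H^{2}}{4}$ ($Q{\left(H \right)} = \frac{1}{2} + \frac{3 H H}{4} = \frac{1}{2} + \frac{3 H^{2}}{4}$)
$\left(Q{\left(113 \right)} + r\right) \left(24103 + M\right) = \left(\left(\frac{1}{2} + \frac{3 \cdot 113^{2}}{4}\right) + 2498\right) \left(24103 - \frac{118917}{59459}\right) = \left(\left(\frac{1}{2} + \frac{3}{4} \cdot 12769\right) + 2498\right) \frac{1433021360}{59459} = \left(\left(\frac{1}{2} + \frac{38307}{4}\right) + 2498\right) \frac{1433021360}{59459} = \left(\frac{38309}{4} + 2498\right) \frac{1433021360}{59459} = \frac{48301}{4} \cdot \frac{1433021360}{59459} = \frac{17304091177340}{59459}$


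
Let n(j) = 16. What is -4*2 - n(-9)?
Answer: -24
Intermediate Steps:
-4*2 - n(-9) = -4*2 - 1*16 = -8 - 16 = -24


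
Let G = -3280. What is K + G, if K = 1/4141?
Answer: -13582479/4141 ≈ -3280.0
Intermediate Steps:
K = 1/4141 ≈ 0.00024149
K + G = 1/4141 - 3280 = -13582479/4141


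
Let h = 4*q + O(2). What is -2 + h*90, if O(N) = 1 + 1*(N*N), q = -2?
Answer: -272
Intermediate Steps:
O(N) = 1 + N**2 (O(N) = 1 + 1*N**2 = 1 + N**2)
h = -3 (h = 4*(-2) + (1 + 2**2) = -8 + (1 + 4) = -8 + 5 = -3)
-2 + h*90 = -2 - 3*90 = -2 - 270 = -272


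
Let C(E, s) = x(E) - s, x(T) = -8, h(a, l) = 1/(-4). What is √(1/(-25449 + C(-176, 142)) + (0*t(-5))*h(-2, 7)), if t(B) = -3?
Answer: I*√25599/25599 ≈ 0.0062501*I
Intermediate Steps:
h(a, l) = -¼
C(E, s) = -8 - s
√(1/(-25449 + C(-176, 142)) + (0*t(-5))*h(-2, 7)) = √(1/(-25449 + (-8 - 1*142)) + (0*(-3))*(-¼)) = √(1/(-25449 + (-8 - 142)) + 0*(-¼)) = √(1/(-25449 - 150) + 0) = √(1/(-25599) + 0) = √(-1/25599 + 0) = √(-1/25599) = I*√25599/25599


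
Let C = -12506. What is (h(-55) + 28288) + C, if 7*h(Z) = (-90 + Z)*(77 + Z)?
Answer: 107284/7 ≈ 15326.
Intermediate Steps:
h(Z) = (-90 + Z)*(77 + Z)/7 (h(Z) = ((-90 + Z)*(77 + Z))/7 = (-90 + Z)*(77 + Z)/7)
(h(-55) + 28288) + C = ((-990 - 13/7*(-55) + (⅐)*(-55)²) + 28288) - 12506 = ((-990 + 715/7 + (⅐)*3025) + 28288) - 12506 = ((-990 + 715/7 + 3025/7) + 28288) - 12506 = (-3190/7 + 28288) - 12506 = 194826/7 - 12506 = 107284/7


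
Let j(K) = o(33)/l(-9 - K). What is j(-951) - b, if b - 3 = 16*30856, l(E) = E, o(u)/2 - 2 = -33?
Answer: -232532260/471 ≈ -4.9370e+5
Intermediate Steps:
o(u) = -62 (o(u) = 4 + 2*(-33) = 4 - 66 = -62)
j(K) = -62/(-9 - K)
b = 493699 (b = 3 + 16*30856 = 3 + 493696 = 493699)
j(-951) - b = 62/(9 - 951) - 1*493699 = 62/(-942) - 493699 = 62*(-1/942) - 493699 = -31/471 - 493699 = -232532260/471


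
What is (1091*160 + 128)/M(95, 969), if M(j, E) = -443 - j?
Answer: -87344/269 ≈ -324.70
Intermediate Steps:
(1091*160 + 128)/M(95, 969) = (1091*160 + 128)/(-443 - 1*95) = (174560 + 128)/(-443 - 95) = 174688/(-538) = 174688*(-1/538) = -87344/269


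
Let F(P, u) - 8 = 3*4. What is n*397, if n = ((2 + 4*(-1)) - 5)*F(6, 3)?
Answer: -55580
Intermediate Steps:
F(P, u) = 20 (F(P, u) = 8 + 3*4 = 8 + 12 = 20)
n = -140 (n = ((2 + 4*(-1)) - 5)*20 = ((2 - 4) - 5)*20 = (-2 - 5)*20 = -7*20 = -140)
n*397 = -140*397 = -55580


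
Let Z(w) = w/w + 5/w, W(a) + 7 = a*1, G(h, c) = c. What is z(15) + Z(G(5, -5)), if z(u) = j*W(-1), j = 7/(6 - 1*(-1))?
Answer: -8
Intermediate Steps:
W(a) = -7 + a (W(a) = -7 + a*1 = -7 + a)
j = 1 (j = 7/(6 + 1) = 7/7 = 7*(1/7) = 1)
z(u) = -8 (z(u) = 1*(-7 - 1) = 1*(-8) = -8)
Z(w) = 1 + 5/w
z(15) + Z(G(5, -5)) = -8 + (5 - 5)/(-5) = -8 - 1/5*0 = -8 + 0 = -8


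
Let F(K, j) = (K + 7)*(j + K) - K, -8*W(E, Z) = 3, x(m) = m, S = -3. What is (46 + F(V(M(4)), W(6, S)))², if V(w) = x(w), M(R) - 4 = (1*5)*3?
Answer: 4182025/16 ≈ 2.6138e+5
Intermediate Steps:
M(R) = 19 (M(R) = 4 + (1*5)*3 = 4 + 5*3 = 4 + 15 = 19)
V(w) = w
W(E, Z) = -3/8 (W(E, Z) = -⅛*3 = -3/8)
F(K, j) = -K + (7 + K)*(K + j) (F(K, j) = (7 + K)*(K + j) - K = -K + (7 + K)*(K + j))
(46 + F(V(M(4)), W(6, S)))² = (46 + (19² + 6*19 + 7*(-3/8) + 19*(-3/8)))² = (46 + (361 + 114 - 21/8 - 57/8))² = (46 + 1861/4)² = (2045/4)² = 4182025/16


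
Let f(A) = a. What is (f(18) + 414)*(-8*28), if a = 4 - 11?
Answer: -91168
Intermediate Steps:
a = -7
f(A) = -7
(f(18) + 414)*(-8*28) = (-7 + 414)*(-8*28) = 407*(-224) = -91168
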